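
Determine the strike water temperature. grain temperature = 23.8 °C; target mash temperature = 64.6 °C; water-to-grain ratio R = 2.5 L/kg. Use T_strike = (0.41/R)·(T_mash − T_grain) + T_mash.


T_strike = (0.41/2.5)·(64.6 − 23.8) + 64.6

71.2912 °C


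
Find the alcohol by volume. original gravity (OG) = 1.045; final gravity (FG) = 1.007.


ABV = (OG − FG) · 131.25
ABV = (1.045 − 1.007) · 131.25

4.9875 % ABV


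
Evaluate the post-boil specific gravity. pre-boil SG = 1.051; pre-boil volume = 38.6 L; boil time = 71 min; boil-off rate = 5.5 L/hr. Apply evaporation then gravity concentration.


V_post = V_pre − rate·(t/60);  SG_post = 1 + (SG_pre−1)·V_pre/V_post
V_post = 38.6 − 5.5·(71/60) = 32.0917
SG_post = 1 + (1.051 − 1)·38.6/32.0917

1.0613


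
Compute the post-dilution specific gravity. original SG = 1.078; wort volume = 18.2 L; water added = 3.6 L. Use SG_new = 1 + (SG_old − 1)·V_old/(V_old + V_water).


pts = (1.078 − 1)·1000·18.2/(18.2 + 3.6) = 65.1193
SG_new = 1 + 65.1193/1000

1.0651


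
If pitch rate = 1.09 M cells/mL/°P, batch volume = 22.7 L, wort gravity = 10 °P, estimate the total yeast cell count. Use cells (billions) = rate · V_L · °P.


cells = 1.09 · 22.7 · 10

247.4300 billion cells


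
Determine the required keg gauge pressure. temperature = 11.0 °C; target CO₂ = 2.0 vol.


psi = vols/(0.01821 + 0.09011·e^(−0.04·T)) − 14.695
psi = 2.0/(0.01821 + 0.09011·e^(−0.04·11.0)) − 14.695

11.5365 psi


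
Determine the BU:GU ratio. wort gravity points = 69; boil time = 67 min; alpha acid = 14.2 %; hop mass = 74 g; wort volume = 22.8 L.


U = 1.65·0.000125^(GP/1000)·(1−e^(−0.04t))/4.15;  IBU = (α/100)·m·U·1000/V;  BU:GU = IBU/GP
U = 1.65·0.000125^(69/1000)·(1−e^(−0.04·67))/4.15 = 0.1992
IBU = (14.2/100)·74·0.1992·1000/22.8 = 91.8039
BU:GU = 91.8039/69

1.3305


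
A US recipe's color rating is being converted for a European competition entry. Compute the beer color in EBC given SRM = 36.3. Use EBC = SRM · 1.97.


EBC = 36.3 · 1.97

71.5110 EBC


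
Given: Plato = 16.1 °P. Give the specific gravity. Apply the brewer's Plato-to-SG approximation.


SG = 259/(259 − P)
SG = 259/(259 − 16.1)

1.0663


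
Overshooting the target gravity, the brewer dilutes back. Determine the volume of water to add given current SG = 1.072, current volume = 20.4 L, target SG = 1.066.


V_water = V·((SG_curr − 1)/(SG_target − 1) − 1)
V_water = 20.4·((1.072 − 1)/(1.066 − 1) − 1)

1.8545 L


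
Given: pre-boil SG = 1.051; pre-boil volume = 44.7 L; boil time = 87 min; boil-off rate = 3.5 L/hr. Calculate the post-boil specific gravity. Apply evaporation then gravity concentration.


V_post = V_pre − rate·(t/60);  SG_post = 1 + (SG_pre−1)·V_pre/V_post
V_post = 44.7 − 3.5·(87/60) = 39.6250
SG_post = 1 + (1.051 − 1)·44.7/39.6250

1.0575


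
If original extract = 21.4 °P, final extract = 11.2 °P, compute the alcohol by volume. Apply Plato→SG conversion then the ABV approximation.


SG = 259/(259 − P);  ABV = (OG − FG)·131.25
OG = 259/(259 − 21.4) = 1.0901
FG = 259/(259 − 11.2) = 1.0452
ABV = (1.0901 − 1.0452)·131.25

5.8891 % ABV


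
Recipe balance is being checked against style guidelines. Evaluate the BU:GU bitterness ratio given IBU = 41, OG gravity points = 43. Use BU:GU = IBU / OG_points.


BU:GU = 41 / 43

0.9535


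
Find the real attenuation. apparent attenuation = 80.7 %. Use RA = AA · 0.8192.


RA = 80.7 · 0.8192

66.1094 %


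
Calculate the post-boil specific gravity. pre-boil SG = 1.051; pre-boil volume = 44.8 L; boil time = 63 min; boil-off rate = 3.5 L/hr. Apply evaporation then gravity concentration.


V_post = V_pre − rate·(t/60);  SG_post = 1 + (SG_pre−1)·V_pre/V_post
V_post = 44.8 − 3.5·(63/60) = 41.1250
SG_post = 1 + (1.051 − 1)·44.8/41.1250

1.0556


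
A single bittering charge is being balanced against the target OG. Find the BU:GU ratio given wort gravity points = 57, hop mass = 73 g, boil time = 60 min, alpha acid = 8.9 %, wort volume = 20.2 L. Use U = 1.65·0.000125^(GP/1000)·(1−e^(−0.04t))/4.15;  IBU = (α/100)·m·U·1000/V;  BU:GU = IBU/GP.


U = 1.65·0.000125^(57/1000)·(1−e^(−0.04·60))/4.15 = 0.2166
IBU = (8.9/100)·73·0.2166·1000/20.2 = 69.6658
BU:GU = 69.6658/57

1.2222


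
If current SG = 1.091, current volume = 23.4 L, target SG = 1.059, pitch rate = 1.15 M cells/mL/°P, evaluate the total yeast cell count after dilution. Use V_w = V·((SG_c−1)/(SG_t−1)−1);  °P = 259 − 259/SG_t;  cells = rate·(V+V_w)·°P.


V_w = 23.4·((1.091−1)/(1.059−1)−1) = 12.6915
V_final = 23.4 + 12.6915 = 36.0915
°P = 259 − 259/1.059 = 14.4297
cells = 1.15·36.0915·14.4297

598.9063 billion cells


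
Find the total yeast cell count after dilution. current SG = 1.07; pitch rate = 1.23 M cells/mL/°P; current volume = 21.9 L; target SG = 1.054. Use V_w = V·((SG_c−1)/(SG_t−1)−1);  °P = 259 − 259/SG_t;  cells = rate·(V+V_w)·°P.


V_w = 21.9·((1.07−1)/(1.054−1)−1) = 6.4889
V_final = 21.9 + 6.4889 = 28.3889
°P = 259 − 259/1.054 = 13.2694
cells = 1.23·28.3889·13.2694

463.3471 billion cells


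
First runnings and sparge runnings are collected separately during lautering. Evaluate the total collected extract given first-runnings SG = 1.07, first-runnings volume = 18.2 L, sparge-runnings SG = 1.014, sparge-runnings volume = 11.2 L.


total = Σ (SG_i − 1)·1000·V_i
first = (1.07 − 1)·1000·18.2 = 1274.0000
sparge = (1.014 − 1)·1000·11.2 = 156.8000
total = 1274.0000 + 156.8000

1430.8000 gravity·L


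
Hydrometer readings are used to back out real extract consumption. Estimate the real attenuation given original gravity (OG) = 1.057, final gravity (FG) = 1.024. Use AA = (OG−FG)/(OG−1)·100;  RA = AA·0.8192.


AA = (1.057 − 1.024)/(1.057 − 1)·100 = 57.8947
RA = 57.8947·0.8192

47.4274 %


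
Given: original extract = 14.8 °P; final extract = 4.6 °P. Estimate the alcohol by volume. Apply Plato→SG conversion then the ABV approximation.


SG = 259/(259 − P);  ABV = (OG − FG)·131.25
OG = 259/(259 − 14.8) = 1.0606
FG = 259/(259 − 4.6) = 1.0181
ABV = (1.0606 − 1.0181)·131.25

5.5813 % ABV


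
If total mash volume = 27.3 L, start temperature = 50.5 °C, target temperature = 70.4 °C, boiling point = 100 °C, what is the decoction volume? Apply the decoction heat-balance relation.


V_dec = V_total·(T_target − T_start)/(T_boil − T_start)
V_dec = 27.3·(70.4 − 50.5)/(100 − 50.5)

10.9752 L


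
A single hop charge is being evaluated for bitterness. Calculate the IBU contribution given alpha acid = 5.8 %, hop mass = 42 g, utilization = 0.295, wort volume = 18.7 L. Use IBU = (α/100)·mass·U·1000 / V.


IBU = (5.8/100)·42·0.295·1000 / 18.7

38.4289 IBU


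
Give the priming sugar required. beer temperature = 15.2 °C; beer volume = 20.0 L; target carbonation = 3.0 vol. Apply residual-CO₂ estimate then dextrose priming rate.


residual = 14.695·(0.01821 + 0.09011·e^(−0.04·T));  sugar = (target − residual)·4.0·V
residual = 14.695·(0.01821 + 0.09011·e^(−0.04·15.2)) = 0.9885
sugar = (3.0 − 0.9885)·4.0·20.0

160.9181 g


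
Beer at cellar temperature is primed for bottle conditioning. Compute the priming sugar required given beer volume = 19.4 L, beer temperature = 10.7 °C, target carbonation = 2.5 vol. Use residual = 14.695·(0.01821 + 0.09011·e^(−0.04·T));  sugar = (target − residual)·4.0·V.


residual = 14.695·(0.01821 + 0.09011·e^(−0.04·10.7)) = 1.1307
sugar = (2.5 − 1.1307)·4.0·19.4

106.2575 g


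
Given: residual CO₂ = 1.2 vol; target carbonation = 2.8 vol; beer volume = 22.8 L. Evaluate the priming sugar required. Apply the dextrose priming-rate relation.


sugar = (target − residual)·4.0·V
sugar = (2.8 − 1.2)·4.0·22.8

145.9200 g


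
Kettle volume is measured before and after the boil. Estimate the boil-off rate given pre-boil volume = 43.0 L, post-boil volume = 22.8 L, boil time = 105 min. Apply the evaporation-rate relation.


rate = (V_pre − V_post) / (t_min/60)
rate = (43.0 − 22.8) / (105/60)

11.5429 L/hr


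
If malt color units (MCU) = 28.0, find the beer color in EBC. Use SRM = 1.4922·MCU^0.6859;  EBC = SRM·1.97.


SRM = 1.4922·28.0^0.6859 = 14.6701
EBC = 14.6701·1.97

28.9001 EBC


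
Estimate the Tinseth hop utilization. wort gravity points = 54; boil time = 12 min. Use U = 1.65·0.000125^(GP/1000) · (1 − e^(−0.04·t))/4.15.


bigness = 1.65·0.000125^(54/1000) = 1.0156
boil_factor = (1 − e^(−0.04·12))/4.15 = 0.0919
U = 1.0156 · 0.0919

0.0933


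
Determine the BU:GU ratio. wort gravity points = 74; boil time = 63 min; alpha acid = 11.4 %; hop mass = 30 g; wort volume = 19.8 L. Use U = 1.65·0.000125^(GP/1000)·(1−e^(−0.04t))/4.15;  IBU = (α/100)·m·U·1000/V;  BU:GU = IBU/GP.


U = 1.65·0.000125^(74/1000)·(1−e^(−0.04·63))/4.15 = 0.1880
IBU = (11.4/100)·30·0.1880·1000/19.8 = 32.4742
BU:GU = 32.4742/74

0.4388


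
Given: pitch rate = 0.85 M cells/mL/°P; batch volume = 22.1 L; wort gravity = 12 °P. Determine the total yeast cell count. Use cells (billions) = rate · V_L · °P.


cells = 0.85 · 22.1 · 12

225.4200 billion cells


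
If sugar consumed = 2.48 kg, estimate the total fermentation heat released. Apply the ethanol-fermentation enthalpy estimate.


Q = m_sugar · 590 kJ/kg
Q = 2.48 · 590

1463.2000 kJ


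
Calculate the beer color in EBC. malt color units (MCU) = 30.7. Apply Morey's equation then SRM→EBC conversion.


SRM = 1.4922·MCU^0.6859;  EBC = SRM·1.97
SRM = 1.4922·30.7^0.6859 = 15.6263
EBC = 15.6263·1.97

30.7837 EBC


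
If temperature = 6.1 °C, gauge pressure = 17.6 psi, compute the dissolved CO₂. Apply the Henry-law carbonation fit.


vols = (P + 14.695)·(0.01821 + 0.09011·e^(−0.04·T))
vols = (17.6 + 14.695)·(0.01821 + 0.09011·e^(−0.04·6.1))

2.8681 volumes


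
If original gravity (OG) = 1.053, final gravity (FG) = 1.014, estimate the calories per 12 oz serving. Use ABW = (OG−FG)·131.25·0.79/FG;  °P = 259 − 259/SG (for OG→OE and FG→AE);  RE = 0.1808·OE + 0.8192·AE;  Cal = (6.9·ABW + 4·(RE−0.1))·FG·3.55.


ABW = (1.053 − 1.014)·131.25·0.79/1.014 = 3.9880
OE = 259 − 259/1.053 = 13.0361 °P
AE = 259 − 259/1.014 = 3.5759 °P
RE = 0.1808·13.0361 + 0.8192·3.5759 = 5.2863 °P
Cal = (6.9·3.9880 + 4·(5.2863−0.1))·1.014·3.55

173.7301 kcal


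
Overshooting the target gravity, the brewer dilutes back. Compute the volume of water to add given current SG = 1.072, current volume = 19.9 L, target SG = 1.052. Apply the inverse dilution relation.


V_water = V·((SG_curr − 1)/(SG_target − 1) − 1)
V_water = 19.9·((1.072 − 1)/(1.052 − 1) − 1)

7.6538 L


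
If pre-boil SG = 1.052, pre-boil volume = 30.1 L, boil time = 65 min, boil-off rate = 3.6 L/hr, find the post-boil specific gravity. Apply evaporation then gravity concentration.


V_post = V_pre − rate·(t/60);  SG_post = 1 + (SG_pre−1)·V_pre/V_post
V_post = 30.1 − 3.6·(65/60) = 26.2000
SG_post = 1 + (1.052 − 1)·30.1/26.2000

1.0597


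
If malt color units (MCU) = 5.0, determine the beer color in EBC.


SRM = 1.4922·MCU^0.6859;  EBC = SRM·1.97
SRM = 1.4922·5.0^0.6859 = 4.5004
EBC = 4.5004·1.97

8.8658 EBC


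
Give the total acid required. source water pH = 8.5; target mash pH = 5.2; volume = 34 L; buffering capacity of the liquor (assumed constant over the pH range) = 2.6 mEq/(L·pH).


acid = buffering capacity · (pH_source − pH_target) · V
acid = 2.6 · (8.5 − 5.2) · 34

291.7200 mEq


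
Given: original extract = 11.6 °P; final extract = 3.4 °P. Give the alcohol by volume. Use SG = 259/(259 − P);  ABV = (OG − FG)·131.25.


OG = 259/(259 − 11.6) = 1.0469
FG = 259/(259 − 3.4) = 1.0133
ABV = (1.0469 − 1.0133)·131.25

4.4081 % ABV


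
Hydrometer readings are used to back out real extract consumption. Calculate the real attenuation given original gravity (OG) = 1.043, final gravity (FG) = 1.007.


AA = (OG−FG)/(OG−1)·100;  RA = AA·0.8192
AA = (1.043 − 1.007)/(1.043 − 1)·100 = 83.7209
RA = 83.7209·0.8192

68.5842 %


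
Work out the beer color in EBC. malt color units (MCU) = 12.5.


SRM = 1.4922·MCU^0.6859;  EBC = SRM·1.97
SRM = 1.4922·12.5^0.6859 = 8.4372
EBC = 8.4372·1.97

16.6213 EBC


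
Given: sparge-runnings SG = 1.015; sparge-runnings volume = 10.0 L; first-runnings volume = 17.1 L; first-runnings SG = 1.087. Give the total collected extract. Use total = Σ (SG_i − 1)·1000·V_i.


first = (1.087 − 1)·1000·17.1 = 1487.7000
sparge = (1.015 − 1)·1000·10.0 = 150.0000
total = 1487.7000 + 150.0000

1637.7000 gravity·L


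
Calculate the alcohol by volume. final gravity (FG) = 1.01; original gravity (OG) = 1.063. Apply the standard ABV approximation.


ABV = (OG − FG) · 131.25
ABV = (1.063 − 1.01) · 131.25

6.9562 % ABV


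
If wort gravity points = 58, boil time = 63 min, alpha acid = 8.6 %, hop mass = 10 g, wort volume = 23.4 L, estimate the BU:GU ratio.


U = 1.65·0.000125^(GP/1000)·(1−e^(−0.04t))/4.15;  IBU = (α/100)·m·U·1000/V;  BU:GU = IBU/GP
U = 1.65·0.000125^(58/1000)·(1−e^(−0.04·63))/4.15 = 0.2171
IBU = (8.6/100)·10·0.2171·1000/23.4 = 7.9783
BU:GU = 7.9783/58

0.1376


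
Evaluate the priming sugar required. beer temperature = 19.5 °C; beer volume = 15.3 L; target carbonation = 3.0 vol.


residual = 14.695·(0.01821 + 0.09011·e^(−0.04·T));  sugar = (target − residual)·4.0·V
residual = 14.695·(0.01821 + 0.09011·e^(−0.04·19.5)) = 0.8746
sugar = (3.0 − 0.8746)·4.0·15.3

130.0744 g


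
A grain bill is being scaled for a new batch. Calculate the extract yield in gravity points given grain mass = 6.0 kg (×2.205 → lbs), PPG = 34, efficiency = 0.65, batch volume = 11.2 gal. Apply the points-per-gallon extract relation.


points = lbs × PPG × eff / vol
lbs = 6.0 × 2.205 = 13.2300
points = 13.2300 × 34 × 0.65 / 11.2

26.1056 points


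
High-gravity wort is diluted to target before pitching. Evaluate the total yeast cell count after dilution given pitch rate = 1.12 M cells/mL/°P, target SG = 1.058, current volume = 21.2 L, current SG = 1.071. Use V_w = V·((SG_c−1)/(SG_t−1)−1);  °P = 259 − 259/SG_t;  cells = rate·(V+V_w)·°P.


V_w = 21.2·((1.071−1)/(1.058−1)−1) = 4.7517
V_final = 21.2 + 4.7517 = 25.9517
°P = 259 − 259/1.058 = 14.1985
cells = 1.12·25.9517·14.1985

412.6923 billion cells


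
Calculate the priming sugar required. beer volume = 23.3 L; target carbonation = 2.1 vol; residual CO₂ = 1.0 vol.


sugar = (target − residual)·4.0·V
sugar = (2.1 − 1.0)·4.0·23.3

102.5200 g


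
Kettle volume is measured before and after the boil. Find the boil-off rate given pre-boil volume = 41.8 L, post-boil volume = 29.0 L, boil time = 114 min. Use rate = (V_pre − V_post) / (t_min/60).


rate = (41.8 − 29.0) / (114/60)

6.7368 L/hr


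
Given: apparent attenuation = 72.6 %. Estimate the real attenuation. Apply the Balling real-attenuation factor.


RA = AA · 0.8192
RA = 72.6 · 0.8192

59.4739 %


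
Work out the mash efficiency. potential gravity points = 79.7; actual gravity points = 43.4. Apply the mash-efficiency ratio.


efficiency = actual / potential × 100
efficiency = 43.4 / 79.7 × 100

54.4542 %


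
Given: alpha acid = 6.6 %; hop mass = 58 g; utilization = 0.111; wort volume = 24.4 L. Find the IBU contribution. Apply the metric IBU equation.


IBU = (α/100)·mass·U·1000 / V
IBU = (6.6/100)·58·0.111·1000 / 24.4

17.4143 IBU


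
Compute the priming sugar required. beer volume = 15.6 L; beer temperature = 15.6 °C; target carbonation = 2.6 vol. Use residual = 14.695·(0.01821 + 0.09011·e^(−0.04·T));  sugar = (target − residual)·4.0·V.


residual = 14.695·(0.01821 + 0.09011·e^(−0.04·15.6)) = 0.9771
sugar = (2.6 − 0.9771)·4.0·15.6

101.2702 g


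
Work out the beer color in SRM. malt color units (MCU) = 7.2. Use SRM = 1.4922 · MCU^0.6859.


SRM = 1.4922 · 7.2^0.6859

5.7792 SRM


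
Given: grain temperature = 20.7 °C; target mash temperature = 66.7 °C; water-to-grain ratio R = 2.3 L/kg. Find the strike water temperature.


T_strike = (0.41/R)·(T_mash − T_grain) + T_mash
T_strike = (0.41/2.3)·(66.7 − 20.7) + 66.7

74.9000 °C


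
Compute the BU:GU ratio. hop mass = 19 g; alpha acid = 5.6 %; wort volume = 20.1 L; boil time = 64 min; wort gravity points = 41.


U = 1.65·0.000125^(GP/1000)·(1−e^(−0.04t))/4.15;  IBU = (α/100)·m·U·1000/V;  BU:GU = IBU/GP
U = 1.65·0.000125^(41/1000)·(1−e^(−0.04·64))/4.15 = 0.2538
IBU = (5.6/100)·19·0.2538·1000/20.1 = 13.4342
BU:GU = 13.4342/41

0.3277


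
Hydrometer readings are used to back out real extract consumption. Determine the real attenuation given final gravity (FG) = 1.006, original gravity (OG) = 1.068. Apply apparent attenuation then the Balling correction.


AA = (OG−FG)/(OG−1)·100;  RA = AA·0.8192
AA = (1.068 − 1.006)/(1.068 − 1)·100 = 91.1765
RA = 91.1765·0.8192

74.6918 %


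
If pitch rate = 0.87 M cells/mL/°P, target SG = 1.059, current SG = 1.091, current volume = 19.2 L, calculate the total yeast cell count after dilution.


V_w = V·((SG_c−1)/(SG_t−1)−1);  °P = 259 − 259/SG_t;  cells = rate·(V+V_w)·°P
V_w = 19.2·((1.091−1)/(1.059−1)−1) = 10.4136
V_final = 19.2 + 10.4136 = 29.6136
°P = 259 − 259/1.059 = 14.4297
cells = 0.87·29.6136·14.4297

371.7626 billion cells


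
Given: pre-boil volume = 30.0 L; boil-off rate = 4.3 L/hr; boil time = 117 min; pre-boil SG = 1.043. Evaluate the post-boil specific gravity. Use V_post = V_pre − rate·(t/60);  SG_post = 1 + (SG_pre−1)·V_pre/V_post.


V_post = 30.0 − 4.3·(117/60) = 21.6150
SG_post = 1 + (1.043 − 1)·30.0/21.6150

1.0597


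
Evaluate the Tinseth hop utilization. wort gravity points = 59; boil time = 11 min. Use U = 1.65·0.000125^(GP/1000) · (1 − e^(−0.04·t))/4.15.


bigness = 1.65·0.000125^(59/1000) = 0.9710
boil_factor = (1 − e^(−0.04·11))/4.15 = 0.0858
U = 0.9710 · 0.0858

0.0833


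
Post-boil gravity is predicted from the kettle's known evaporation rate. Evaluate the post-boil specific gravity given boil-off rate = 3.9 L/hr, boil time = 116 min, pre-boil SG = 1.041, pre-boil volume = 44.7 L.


V_post = V_pre − rate·(t/60);  SG_post = 1 + (SG_pre−1)·V_pre/V_post
V_post = 44.7 − 3.9·(116/60) = 37.1600
SG_post = 1 + (1.041 − 1)·44.7/37.1600

1.0493


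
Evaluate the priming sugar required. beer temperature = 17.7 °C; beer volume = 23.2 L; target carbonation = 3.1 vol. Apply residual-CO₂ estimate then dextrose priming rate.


residual = 14.695·(0.01821 + 0.09011·e^(−0.04·T));  sugar = (target − residual)·4.0·V
residual = 14.695·(0.01821 + 0.09011·e^(−0.04·17.7)) = 0.9199
sugar = (3.1 − 0.9199)·4.0·23.2

202.3116 g


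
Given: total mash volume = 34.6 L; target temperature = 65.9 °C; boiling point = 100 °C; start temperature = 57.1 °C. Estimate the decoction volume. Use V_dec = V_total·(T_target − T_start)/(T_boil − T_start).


V_dec = 34.6·(65.9 − 57.1)/(100 − 57.1)

7.0974 L


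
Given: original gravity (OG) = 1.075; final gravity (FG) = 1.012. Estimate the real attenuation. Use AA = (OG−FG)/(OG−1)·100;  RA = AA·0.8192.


AA = (1.075 − 1.012)/(1.075 − 1)·100 = 84.0000
RA = 84.0000·0.8192

68.8128 %


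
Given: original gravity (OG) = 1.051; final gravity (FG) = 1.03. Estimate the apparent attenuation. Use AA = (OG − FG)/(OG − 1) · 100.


AA = (1.051 − 1.03)/(1.051 − 1) · 100

41.1765 %


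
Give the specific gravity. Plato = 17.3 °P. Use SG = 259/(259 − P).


SG = 259/(259 − 17.3)

1.0716


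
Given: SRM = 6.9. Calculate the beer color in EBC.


EBC = SRM · 1.97
EBC = 6.9 · 1.97

13.5930 EBC


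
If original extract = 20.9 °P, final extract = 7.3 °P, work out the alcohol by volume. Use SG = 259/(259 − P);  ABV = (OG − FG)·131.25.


OG = 259/(259 − 20.9) = 1.0878
FG = 259/(259 − 7.3) = 1.0290
ABV = (1.0878 − 1.0290)·131.25

7.7143 % ABV


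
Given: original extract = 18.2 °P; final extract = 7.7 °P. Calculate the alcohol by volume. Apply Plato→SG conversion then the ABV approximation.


SG = 259/(259 − P);  ABV = (OG − FG)·131.25
OG = 259/(259 − 18.2) = 1.0756
FG = 259/(259 − 7.7) = 1.0306
ABV = (1.0756 − 1.0306)·131.25

5.8985 % ABV


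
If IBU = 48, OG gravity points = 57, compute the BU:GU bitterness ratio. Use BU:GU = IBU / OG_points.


BU:GU = 48 / 57

0.8421


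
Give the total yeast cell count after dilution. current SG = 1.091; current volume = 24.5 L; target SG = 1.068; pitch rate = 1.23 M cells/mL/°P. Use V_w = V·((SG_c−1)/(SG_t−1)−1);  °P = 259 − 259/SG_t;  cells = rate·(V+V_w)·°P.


V_w = 24.5·((1.091−1)/(1.068−1)−1) = 8.2868
V_final = 24.5 + 8.2868 = 32.7868
°P = 259 − 259/1.068 = 16.4906
cells = 1.23·32.7868·16.4906

665.0298 billion cells


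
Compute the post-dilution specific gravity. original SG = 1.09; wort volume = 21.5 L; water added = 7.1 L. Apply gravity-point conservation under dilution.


SG_new = 1 + (SG_old − 1)·V_old/(V_old + V_water)
pts = (1.09 − 1)·1000·21.5/(21.5 + 7.1) = 67.6573
SG_new = 1 + 67.6573/1000

1.0677


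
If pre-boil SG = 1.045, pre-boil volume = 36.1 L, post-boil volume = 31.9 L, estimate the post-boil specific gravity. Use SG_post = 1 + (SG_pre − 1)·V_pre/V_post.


pts_pre = (1.045 − 1)·1000 = 45.0000
pts_post = 45.0000·36.1/31.9 = 50.9248
SG_post = 1 + 50.9248/1000

1.0509


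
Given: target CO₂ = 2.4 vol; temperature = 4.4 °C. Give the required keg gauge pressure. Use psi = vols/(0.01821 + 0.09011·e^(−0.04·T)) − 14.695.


psi = 2.4/(0.01821 + 0.09011·e^(−0.04·4.4)) − 14.695

10.8974 psi


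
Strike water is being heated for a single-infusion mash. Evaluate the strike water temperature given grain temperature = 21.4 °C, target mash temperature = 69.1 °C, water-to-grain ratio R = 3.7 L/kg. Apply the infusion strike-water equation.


T_strike = (0.41/R)·(T_mash − T_grain) + T_mash
T_strike = (0.41/3.7)·(69.1 − 21.4) + 69.1

74.3857 °C


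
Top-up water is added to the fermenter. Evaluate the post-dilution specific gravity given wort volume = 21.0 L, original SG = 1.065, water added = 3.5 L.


SG_new = 1 + (SG_old − 1)·V_old/(V_old + V_water)
pts = (1.065 − 1)·1000·21.0/(21.0 + 3.5) = 55.7143
SG_new = 1 + 55.7143/1000

1.0557


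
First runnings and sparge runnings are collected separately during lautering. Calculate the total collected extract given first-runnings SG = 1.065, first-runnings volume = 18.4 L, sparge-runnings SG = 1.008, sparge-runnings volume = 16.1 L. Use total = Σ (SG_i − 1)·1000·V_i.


first = (1.065 − 1)·1000·18.4 = 1196.0000
sparge = (1.008 − 1)·1000·16.1 = 128.8000
total = 1196.0000 + 128.8000

1324.8000 gravity·L


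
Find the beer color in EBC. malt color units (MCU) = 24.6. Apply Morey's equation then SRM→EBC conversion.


SRM = 1.4922·MCU^0.6859;  EBC = SRM·1.97
SRM = 1.4922·24.6^0.6859 = 13.4236
EBC = 13.4236·1.97

26.4445 EBC


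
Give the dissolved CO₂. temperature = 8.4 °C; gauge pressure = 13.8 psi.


vols = (P + 14.695)·(0.01821 + 0.09011·e^(−0.04·T))
vols = (13.8 + 14.695)·(0.01821 + 0.09011·e^(−0.04·8.4))

2.3538 volumes


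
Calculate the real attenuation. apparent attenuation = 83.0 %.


RA = AA · 0.8192
RA = 83.0 · 0.8192

67.9936 %


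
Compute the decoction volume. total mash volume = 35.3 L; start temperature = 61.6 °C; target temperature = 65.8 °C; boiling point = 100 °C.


V_dec = V_total·(T_target − T_start)/(T_boil − T_start)
V_dec = 35.3·(65.8 − 61.6)/(100 − 61.6)

3.8609 L


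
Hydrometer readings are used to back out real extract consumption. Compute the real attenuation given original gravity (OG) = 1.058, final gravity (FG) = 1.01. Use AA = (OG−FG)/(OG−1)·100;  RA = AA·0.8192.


AA = (1.058 − 1.01)/(1.058 − 1)·100 = 82.7586
RA = 82.7586·0.8192

67.7959 %


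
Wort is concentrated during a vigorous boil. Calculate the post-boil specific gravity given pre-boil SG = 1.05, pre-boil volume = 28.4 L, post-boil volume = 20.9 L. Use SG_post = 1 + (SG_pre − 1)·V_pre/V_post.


pts_pre = (1.05 − 1)·1000 = 50.0000
pts_post = 50.0000·28.4/20.9 = 67.9426
SG_post = 1 + 67.9426/1000

1.0679


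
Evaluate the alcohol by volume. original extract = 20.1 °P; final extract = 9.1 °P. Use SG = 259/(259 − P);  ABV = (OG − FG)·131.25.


OG = 259/(259 − 20.1) = 1.0841
FG = 259/(259 − 9.1) = 1.0364
ABV = (1.0841 − 1.0364)·131.25

6.2634 % ABV


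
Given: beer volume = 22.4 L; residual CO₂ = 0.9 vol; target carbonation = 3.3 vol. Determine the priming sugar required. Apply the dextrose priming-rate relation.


sugar = (target − residual)·4.0·V
sugar = (3.3 − 0.9)·4.0·22.4

215.0400 g


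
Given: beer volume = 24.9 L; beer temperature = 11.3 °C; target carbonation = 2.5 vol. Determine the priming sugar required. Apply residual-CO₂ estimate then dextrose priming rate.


residual = 14.695·(0.01821 + 0.09011·e^(−0.04·T));  sugar = (target − residual)·4.0·V
residual = 14.695·(0.01821 + 0.09011·e^(−0.04·11.3)) = 1.1102
sugar = (2.5 − 1.1102)·4.0·24.9

138.4206 g


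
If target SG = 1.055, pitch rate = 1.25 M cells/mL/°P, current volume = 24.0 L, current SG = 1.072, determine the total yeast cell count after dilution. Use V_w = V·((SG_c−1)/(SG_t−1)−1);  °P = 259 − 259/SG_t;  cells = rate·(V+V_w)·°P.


V_w = 24.0·((1.072−1)/(1.055−1)−1) = 7.4182
V_final = 24.0 + 7.4182 = 31.4182
°P = 259 − 259/1.055 = 13.5024
cells = 1.25·31.4182·13.5024

530.2749 billion cells


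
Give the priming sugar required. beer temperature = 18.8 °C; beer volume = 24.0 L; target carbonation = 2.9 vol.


residual = 14.695·(0.01821 + 0.09011·e^(−0.04·T));  sugar = (target − residual)·4.0·V
residual = 14.695·(0.01821 + 0.09011·e^(−0.04·18.8)) = 0.8918
sugar = (2.9 − 0.8918)·4.0·24.0

192.7835 g


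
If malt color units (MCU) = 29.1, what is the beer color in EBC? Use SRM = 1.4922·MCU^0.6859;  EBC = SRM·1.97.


SRM = 1.4922·29.1^0.6859 = 15.0630
EBC = 15.0630·1.97

29.6741 EBC


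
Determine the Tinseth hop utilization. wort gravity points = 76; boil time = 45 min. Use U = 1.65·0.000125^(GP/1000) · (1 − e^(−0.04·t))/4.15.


bigness = 1.65·0.000125^(76/1000) = 0.8334
boil_factor = (1 − e^(−0.04·45))/4.15 = 0.2011
U = 0.8334 · 0.2011

0.1676


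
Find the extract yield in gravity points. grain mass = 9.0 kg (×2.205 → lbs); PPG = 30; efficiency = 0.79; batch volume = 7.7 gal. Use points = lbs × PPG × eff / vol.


lbs = 9.0 × 2.205 = 19.8450
points = 19.8450 × 30 × 0.79 / 7.7

61.0814 points


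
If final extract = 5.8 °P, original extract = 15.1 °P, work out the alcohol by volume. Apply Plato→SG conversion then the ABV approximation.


SG = 259/(259 − P);  ABV = (OG − FG)·131.25
OG = 259/(259 − 15.1) = 1.0619
FG = 259/(259 − 5.8) = 1.0229
ABV = (1.0619 − 1.0229)·131.25

5.1193 % ABV


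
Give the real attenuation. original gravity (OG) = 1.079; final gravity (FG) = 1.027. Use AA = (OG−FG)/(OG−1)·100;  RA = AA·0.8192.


AA = (1.079 − 1.027)/(1.079 − 1)·100 = 65.8228
RA = 65.8228·0.8192

53.9220 %


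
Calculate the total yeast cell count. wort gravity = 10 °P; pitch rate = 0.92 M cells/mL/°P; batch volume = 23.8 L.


cells (billions) = rate · V_L · °P
cells = 0.92 · 23.8 · 10

218.9600 billion cells


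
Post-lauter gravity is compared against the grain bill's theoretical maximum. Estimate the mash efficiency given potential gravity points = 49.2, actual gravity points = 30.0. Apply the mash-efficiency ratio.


efficiency = actual / potential × 100
efficiency = 30.0 / 49.2 × 100

60.9756 %


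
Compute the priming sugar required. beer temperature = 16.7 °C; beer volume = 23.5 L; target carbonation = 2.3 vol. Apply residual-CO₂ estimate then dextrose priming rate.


residual = 14.695·(0.01821 + 0.09011·e^(−0.04·T));  sugar = (target − residual)·4.0·V
residual = 14.695·(0.01821 + 0.09011·e^(−0.04·16.7)) = 0.9465
sugar = (2.3 − 0.9465)·4.0·23.5

127.2253 g


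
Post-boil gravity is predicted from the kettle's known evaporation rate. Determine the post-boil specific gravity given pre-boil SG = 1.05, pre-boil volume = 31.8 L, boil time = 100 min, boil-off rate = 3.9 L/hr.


V_post = V_pre − rate·(t/60);  SG_post = 1 + (SG_pre−1)·V_pre/V_post
V_post = 31.8 − 3.9·(100/60) = 25.3000
SG_post = 1 + (1.05 − 1)·31.8/25.3000

1.0628


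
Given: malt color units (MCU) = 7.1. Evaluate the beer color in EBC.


SRM = 1.4922·MCU^0.6859;  EBC = SRM·1.97
SRM = 1.4922·7.1^0.6859 = 5.7241
EBC = 5.7241·1.97

11.2764 EBC


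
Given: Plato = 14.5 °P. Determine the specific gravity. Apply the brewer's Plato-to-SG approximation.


SG = 259/(259 − P)
SG = 259/(259 − 14.5)

1.0593


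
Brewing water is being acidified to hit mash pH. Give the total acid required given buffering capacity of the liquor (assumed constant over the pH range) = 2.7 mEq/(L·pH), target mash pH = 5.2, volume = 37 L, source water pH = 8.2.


acid = buffering capacity · (pH_source − pH_target) · V
acid = 2.7 · (8.2 − 5.2) · 37

299.7000 mEq


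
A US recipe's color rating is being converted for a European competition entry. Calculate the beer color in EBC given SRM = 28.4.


EBC = SRM · 1.97
EBC = 28.4 · 1.97

55.9480 EBC


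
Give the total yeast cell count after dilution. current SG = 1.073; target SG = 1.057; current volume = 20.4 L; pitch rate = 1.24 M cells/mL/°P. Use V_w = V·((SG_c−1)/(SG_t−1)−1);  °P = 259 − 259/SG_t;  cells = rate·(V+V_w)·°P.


V_w = 20.4·((1.073−1)/(1.057−1)−1) = 5.7263
V_final = 20.4 + 5.7263 = 26.1263
°P = 259 − 259/1.057 = 13.9669
cells = 1.24·26.1263·13.9669

452.4801 billion cells


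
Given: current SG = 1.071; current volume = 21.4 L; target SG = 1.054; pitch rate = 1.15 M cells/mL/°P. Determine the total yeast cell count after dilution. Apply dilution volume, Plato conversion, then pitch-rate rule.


V_w = V·((SG_c−1)/(SG_t−1)−1);  °P = 259 − 259/SG_t;  cells = rate·(V+V_w)·°P
V_w = 21.4·((1.071−1)/(1.054−1)−1) = 6.7370
V_final = 21.4 + 6.7370 = 28.1370
°P = 259 − 259/1.054 = 13.2694
cells = 1.15·28.1370·13.2694

429.3674 billion cells


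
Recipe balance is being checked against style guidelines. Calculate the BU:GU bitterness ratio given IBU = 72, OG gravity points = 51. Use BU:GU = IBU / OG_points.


BU:GU = 72 / 51

1.4118


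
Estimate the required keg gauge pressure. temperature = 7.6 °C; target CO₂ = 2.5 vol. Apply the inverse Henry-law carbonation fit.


psi = vols/(0.01821 + 0.09011·e^(−0.04·T)) − 14.695
psi = 2.5/(0.01821 + 0.09011·e^(−0.04·7.6)) − 14.695

14.8214 psi


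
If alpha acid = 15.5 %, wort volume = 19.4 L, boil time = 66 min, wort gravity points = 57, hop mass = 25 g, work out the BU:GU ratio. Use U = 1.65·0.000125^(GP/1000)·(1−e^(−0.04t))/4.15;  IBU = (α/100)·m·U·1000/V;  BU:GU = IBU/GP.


U = 1.65·0.000125^(57/1000)·(1−e^(−0.04·66))/4.15 = 0.2212
IBU = (15.5/100)·25·0.2212·1000/19.4 = 44.1852
BU:GU = 44.1852/57

0.7752


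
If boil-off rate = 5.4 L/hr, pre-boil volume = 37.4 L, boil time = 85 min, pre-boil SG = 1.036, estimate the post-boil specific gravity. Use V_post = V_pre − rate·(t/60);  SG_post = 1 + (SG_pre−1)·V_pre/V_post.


V_post = 37.4 − 5.4·(85/60) = 29.7500
SG_post = 1 + (1.036 − 1)·37.4/29.7500

1.0453


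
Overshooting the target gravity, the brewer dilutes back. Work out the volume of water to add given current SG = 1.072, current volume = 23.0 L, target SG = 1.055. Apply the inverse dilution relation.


V_water = V·((SG_curr − 1)/(SG_target − 1) − 1)
V_water = 23.0·((1.072 − 1)/(1.055 − 1) − 1)

7.1091 L


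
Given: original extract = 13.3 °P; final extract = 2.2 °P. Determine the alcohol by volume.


SG = 259/(259 − P);  ABV = (OG − FG)·131.25
OG = 259/(259 − 13.3) = 1.0541
FG = 259/(259 − 2.2) = 1.0086
ABV = (1.0541 − 1.0086)·131.25

5.9803 % ABV


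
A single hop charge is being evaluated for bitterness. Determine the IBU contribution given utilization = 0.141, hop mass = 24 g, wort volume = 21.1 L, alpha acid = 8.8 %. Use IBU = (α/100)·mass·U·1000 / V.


IBU = (8.8/100)·24·0.141·1000 / 21.1

14.1134 IBU


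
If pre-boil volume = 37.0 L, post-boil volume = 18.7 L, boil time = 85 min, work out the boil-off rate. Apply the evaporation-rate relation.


rate = (V_pre − V_post) / (t_min/60)
rate = (37.0 − 18.7) / (85/60)

12.9176 L/hr


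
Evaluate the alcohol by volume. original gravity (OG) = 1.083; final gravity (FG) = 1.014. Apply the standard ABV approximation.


ABV = (OG − FG) · 131.25
ABV = (1.083 − 1.014) · 131.25

9.0562 % ABV


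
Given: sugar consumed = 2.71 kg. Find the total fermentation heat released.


Q = m_sugar · 590 kJ/kg
Q = 2.71 · 590

1598.9000 kJ


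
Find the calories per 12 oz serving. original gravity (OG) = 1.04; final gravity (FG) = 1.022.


ABW = (OG−FG)·131.25·0.79/FG;  °P = 259 − 259/SG (for OG→OE and FG→AE);  RE = 0.1808·OE + 0.8192·AE;  Cal = (6.9·ABW + 4·(RE−0.1))·FG·3.55
ABW = (1.04 − 1.022)·131.25·0.79/1.022 = 1.8262
OE = 259 − 259/1.04 = 9.9615 °P
AE = 259 − 259/1.022 = 5.5753 °P
RE = 0.1808·9.9615 + 0.8192·5.5753 = 6.3684 °P
Cal = (6.9·1.8262 + 4·(6.3684−0.1))·1.022·3.55

136.6859 kcal


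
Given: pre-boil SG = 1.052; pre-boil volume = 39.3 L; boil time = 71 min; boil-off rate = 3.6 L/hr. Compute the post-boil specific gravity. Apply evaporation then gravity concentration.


V_post = V_pre − rate·(t/60);  SG_post = 1 + (SG_pre−1)·V_pre/V_post
V_post = 39.3 − 3.6·(71/60) = 35.0400
SG_post = 1 + (1.052 − 1)·39.3/35.0400

1.0583


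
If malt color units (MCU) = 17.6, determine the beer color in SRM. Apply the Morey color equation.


SRM = 1.4922 · MCU^0.6859
SRM = 1.4922 · 17.6^0.6859

10.6690 SRM


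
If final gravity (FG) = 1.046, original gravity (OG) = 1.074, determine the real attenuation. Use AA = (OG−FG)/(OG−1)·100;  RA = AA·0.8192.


AA = (1.074 − 1.046)/(1.074 − 1)·100 = 37.8378
RA = 37.8378·0.8192

30.9968 %


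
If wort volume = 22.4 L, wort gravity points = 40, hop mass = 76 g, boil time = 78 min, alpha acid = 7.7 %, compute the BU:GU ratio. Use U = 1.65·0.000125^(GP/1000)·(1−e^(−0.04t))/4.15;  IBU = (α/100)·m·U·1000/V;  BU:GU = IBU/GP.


U = 1.65·0.000125^(40/1000)·(1−e^(−0.04·78))/4.15 = 0.2653
IBU = (7.7/100)·76·0.2653·1000/22.4 = 69.3035
BU:GU = 69.3035/40

1.7326


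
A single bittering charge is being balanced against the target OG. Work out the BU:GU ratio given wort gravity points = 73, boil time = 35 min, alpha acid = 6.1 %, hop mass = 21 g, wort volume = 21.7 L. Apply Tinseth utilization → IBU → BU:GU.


U = 1.65·0.000125^(GP/1000)·(1−e^(−0.04t))/4.15;  IBU = (α/100)·m·U·1000/V;  BU:GU = IBU/GP
U = 1.65·0.000125^(73/1000)·(1−e^(−0.04·35))/4.15 = 0.1554
IBU = (6.1/100)·21·0.1554·1000/21.7 = 9.1754
BU:GU = 9.1754/73

0.1257


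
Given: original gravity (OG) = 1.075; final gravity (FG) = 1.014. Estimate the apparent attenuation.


AA = (OG − FG)/(OG − 1) · 100
AA = (1.075 − 1.014)/(1.075 − 1) · 100

81.3333 %


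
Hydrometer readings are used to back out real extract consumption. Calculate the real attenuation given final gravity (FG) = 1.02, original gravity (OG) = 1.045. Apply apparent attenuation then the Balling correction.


AA = (OG−FG)/(OG−1)·100;  RA = AA·0.8192
AA = (1.045 − 1.02)/(1.045 − 1)·100 = 55.5556
RA = 55.5556·0.8192

45.5111 %


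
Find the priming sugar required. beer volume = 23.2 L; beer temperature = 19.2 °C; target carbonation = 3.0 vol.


residual = 14.695·(0.01821 + 0.09011·e^(−0.04·T));  sugar = (target − residual)·4.0·V
residual = 14.695·(0.01821 + 0.09011·e^(−0.04·19.2)) = 0.8819
sugar = (3.0 − 0.8819)·4.0·23.2

196.5569 g


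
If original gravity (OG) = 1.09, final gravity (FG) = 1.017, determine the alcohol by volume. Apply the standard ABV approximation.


ABV = (OG − FG) · 131.25
ABV = (1.09 − 1.017) · 131.25

9.5813 % ABV


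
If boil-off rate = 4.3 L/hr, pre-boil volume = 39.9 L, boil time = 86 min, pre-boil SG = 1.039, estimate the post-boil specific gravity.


V_post = V_pre − rate·(t/60);  SG_post = 1 + (SG_pre−1)·V_pre/V_post
V_post = 39.9 − 4.3·(86/60) = 33.7367
SG_post = 1 + (1.039 − 1)·39.9/33.7367

1.0461


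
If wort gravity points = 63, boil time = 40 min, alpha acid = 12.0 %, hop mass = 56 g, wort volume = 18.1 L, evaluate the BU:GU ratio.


U = 1.65·0.000125^(GP/1000)·(1−e^(−0.04t))/4.15;  IBU = (α/100)·m·U·1000/V;  BU:GU = IBU/GP
U = 1.65·0.000125^(63/1000)·(1−e^(−0.04·40))/4.15 = 0.1801
IBU = (12.0/100)·56·0.1801·1000/18.1 = 66.8792
BU:GU = 66.8792/63

1.0616


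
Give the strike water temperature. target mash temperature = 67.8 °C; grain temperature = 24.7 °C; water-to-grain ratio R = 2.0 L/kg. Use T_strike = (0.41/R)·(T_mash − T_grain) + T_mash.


T_strike = (0.41/2.0)·(67.8 − 24.7) + 67.8

76.6355 °C


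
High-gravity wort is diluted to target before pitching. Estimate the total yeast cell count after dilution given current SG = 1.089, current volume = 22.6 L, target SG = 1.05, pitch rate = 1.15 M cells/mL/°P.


V_w = V·((SG_c−1)/(SG_t−1)−1);  °P = 259 − 259/SG_t;  cells = rate·(V+V_w)·°P
V_w = 22.6·((1.089−1)/(1.05−1)−1) = 17.6280
V_final = 22.6 + 17.6280 = 40.2280
°P = 259 − 259/1.05 = 12.3333
cells = 1.15·40.2280·12.3333

570.5671 billion cells


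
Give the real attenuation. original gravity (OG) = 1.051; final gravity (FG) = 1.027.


AA = (OG−FG)/(OG−1)·100;  RA = AA·0.8192
AA = (1.051 − 1.027)/(1.051 − 1)·100 = 47.0588
RA = 47.0588·0.8192

38.5506 %


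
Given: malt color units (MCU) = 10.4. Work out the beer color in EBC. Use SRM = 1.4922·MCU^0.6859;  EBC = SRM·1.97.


SRM = 1.4922·10.4^0.6859 = 7.4372
EBC = 7.4372·1.97

14.6513 EBC


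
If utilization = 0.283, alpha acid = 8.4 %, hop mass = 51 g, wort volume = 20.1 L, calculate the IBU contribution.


IBU = (α/100)·mass·U·1000 / V
IBU = (8.4/100)·51·0.283·1000 / 20.1

60.3170 IBU


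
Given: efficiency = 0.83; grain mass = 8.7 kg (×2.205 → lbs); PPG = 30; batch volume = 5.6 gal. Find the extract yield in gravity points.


points = lbs × PPG × eff / vol
lbs = 8.7 × 2.205 = 19.1835
points = 19.1835 × 30 × 0.83 / 5.6

85.2981 points


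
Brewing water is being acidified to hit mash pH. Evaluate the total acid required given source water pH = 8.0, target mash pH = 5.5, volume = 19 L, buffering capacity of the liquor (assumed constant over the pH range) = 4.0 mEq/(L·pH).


acid = buffering capacity · (pH_source − pH_target) · V
acid = 4.0 · (8.0 − 5.5) · 19

190.0000 mEq


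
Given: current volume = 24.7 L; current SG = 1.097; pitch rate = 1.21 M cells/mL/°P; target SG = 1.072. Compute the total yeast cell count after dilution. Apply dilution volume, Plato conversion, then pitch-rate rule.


V_w = V·((SG_c−1)/(SG_t−1)−1);  °P = 259 − 259/SG_t;  cells = rate·(V+V_w)·°P
V_w = 24.7·((1.097−1)/(1.072−1)−1) = 8.5764
V_final = 24.7 + 8.5764 = 33.2764
°P = 259 − 259/1.072 = 17.3955
cells = 1.21·33.2764·17.3955

700.4208 billion cells
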